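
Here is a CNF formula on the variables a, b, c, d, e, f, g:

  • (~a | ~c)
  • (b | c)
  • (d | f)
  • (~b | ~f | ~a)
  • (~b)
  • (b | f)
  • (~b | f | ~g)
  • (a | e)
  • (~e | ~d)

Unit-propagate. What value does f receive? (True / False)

(~b) stands alone — b = False.
From (c | b) and b = False: c = True.
(~c | ~a) with c = True leaves only ~a, so a = False.
(b | f) with b = False leaves only f, so f = True.

True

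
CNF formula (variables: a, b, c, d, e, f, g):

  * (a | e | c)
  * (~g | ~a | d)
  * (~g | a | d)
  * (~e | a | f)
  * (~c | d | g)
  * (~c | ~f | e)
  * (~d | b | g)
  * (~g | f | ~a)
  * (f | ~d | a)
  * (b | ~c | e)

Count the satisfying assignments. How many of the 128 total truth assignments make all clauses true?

29

Split on a, then d.
  a=T, d=T: 13 of the 32 assignments to (b,c,e,f,g) work.
  a=T, d=F: forces c=F; g=F; b, e, f free → 2^3 = 8.
  a=F, d=T: c free; 3 ways for (b,e,f,g) × 2^1 = 6.
  a=F, d=F: remaining (b,c,e,f,g) ∈ {(F,F,T,T,F); (T,F,T,T,F)} — 2.
Total: 13 + 8 + 6 + 2 = 29.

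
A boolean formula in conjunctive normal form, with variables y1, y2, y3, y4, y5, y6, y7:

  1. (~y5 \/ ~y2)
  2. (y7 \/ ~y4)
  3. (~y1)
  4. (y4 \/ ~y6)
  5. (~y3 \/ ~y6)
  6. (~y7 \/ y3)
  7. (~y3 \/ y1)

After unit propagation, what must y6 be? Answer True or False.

(~y1) is a unit clause: y1 = False.
(y1 \/ ~y3) with y1 = False leaves only ~y3, so y3 = False.
In (~y7 \/ y3), y3 is now false; ~y7 must hold, so y7 = False.
(~y4 \/ y7): since y7 = False, the clause reduces to (~y4). y4 = False.
(~y6 \/ y4): since y4 = False, the clause reduces to (~y6). y6 = False.

False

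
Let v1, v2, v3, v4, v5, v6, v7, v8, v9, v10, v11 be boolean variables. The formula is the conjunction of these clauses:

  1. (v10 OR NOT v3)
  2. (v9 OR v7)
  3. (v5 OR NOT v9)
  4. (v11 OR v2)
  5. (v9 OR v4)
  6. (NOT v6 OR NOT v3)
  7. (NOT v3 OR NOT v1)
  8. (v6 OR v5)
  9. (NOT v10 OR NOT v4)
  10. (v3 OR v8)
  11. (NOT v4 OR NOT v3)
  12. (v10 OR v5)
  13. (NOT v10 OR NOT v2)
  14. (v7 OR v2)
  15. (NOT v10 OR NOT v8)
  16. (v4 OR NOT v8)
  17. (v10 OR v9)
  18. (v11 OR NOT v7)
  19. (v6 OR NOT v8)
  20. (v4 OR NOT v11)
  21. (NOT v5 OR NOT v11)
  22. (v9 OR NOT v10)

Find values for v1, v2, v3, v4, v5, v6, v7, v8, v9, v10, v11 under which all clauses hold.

v1 = F, v2 = T, v3 = F, v4 = T, v5 = T, v6 = T, v7 = F, v8 = T, v9 = T, v10 = F, v11 = F

Check each clause:
  1. (v10 OR NOT v3) — NOT v3 is true.
  2. (v7 OR v9) — v9 is true.
  3. (NOT v9 OR v5) — v5 is true.
  4. (v11 OR v2) — v2 is true.
  5. (v9 OR v4) — v9 is true.
  6. (NOT v3 OR NOT v6) — NOT v3 is true.
  7. (NOT v1 OR NOT v3) — NOT v3 is true.
  8. (v6 OR v5) — v5 is true.
  9. (NOT v4 OR NOT v10) — NOT v10 is true.
  10. (v8 OR v3) — v8 is true.
  11. (NOT v3 OR NOT v4) — NOT v3 is true.
  12. (v10 OR v5) — v5 is true.
  13. (NOT v10 OR NOT v2) — NOT v10 is true.
  14. (v7 OR v2) — v2 is true.
  15. (NOT v10 OR NOT v8) — NOT v10 is true.
  16. (v4 OR NOT v8) — v4 is true.
  17. (v10 OR v9) — v9 is true.
  18. (v11 OR NOT v7) — NOT v7 is true.
  19. (v6 OR NOT v8) — v6 is true.
  20. (NOT v11 OR v4) — v4 is true.
  21. (NOT v5 OR NOT v11) — NOT v11 is true.
  22. (NOT v10 OR v9) — v9 is true.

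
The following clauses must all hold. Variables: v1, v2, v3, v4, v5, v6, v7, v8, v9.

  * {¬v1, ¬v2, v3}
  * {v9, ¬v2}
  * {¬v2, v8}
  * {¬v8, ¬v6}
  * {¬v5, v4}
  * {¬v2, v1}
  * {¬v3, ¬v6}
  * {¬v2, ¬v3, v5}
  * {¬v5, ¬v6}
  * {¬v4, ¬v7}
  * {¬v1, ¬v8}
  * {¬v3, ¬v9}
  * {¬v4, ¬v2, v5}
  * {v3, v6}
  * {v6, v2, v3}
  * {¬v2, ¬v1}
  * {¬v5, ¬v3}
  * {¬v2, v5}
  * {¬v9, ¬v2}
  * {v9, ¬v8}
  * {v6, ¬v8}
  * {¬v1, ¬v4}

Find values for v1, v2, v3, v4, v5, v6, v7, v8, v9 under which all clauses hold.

v1=False  v2=False  v3=False  v4=True  v5=False  v6=True  v7=False  v8=False  v9=False

Pure literal: v7 appears only negated; assign v7 = False.
Set v1 = False and propagate.
  then v2 is forced to False.
Try v3 = False.
  then v6 is forced to True.
  then v8 is forced to False.
  then v5 is forced to False.
v4, v9 are now unconstrained; take v4 = True, v9 = False.
Check each clause:
  1. {¬v2, ¬v1, v3} — ¬v2 is true.
  2. {¬v2, v9} — ¬v2 is true.
  3. {¬v2, v8} — ¬v2 is true.
  4. {¬v6, ¬v8} — ¬v8 is true.
  5. {v4, ¬v5} — ¬v5 is true.
  6. {v1, ¬v2} — ¬v2 is true.
  7. {¬v6, ¬v3} — ¬v3 is true.
  8. {¬v3, v5, ¬v2} — ¬v3 is true.
  9. {¬v6, ¬v5} — ¬v5 is true.
  10. {¬v4, ¬v7} — ¬v7 is true.
  11. {¬v8, ¬v1} — ¬v8 is true.
  12. {¬v9, ¬v3} — ¬v3 is true.
  13. {¬v2, ¬v4, v5} — ¬v2 is true.
  14. {v3, v6} — v6 is true.
  15. {v6, v2, v3} — v6 is true.
  16. {¬v1, ¬v2} — ¬v2 is true.
  17. {¬v5, ¬v3} — ¬v5 is true.
  18. {¬v2, v5} — ¬v2 is true.
  19. {¬v2, ¬v9} — ¬v2 is true.
  20. {v9, ¬v8} — ¬v8 is true.
  21. {v6, ¬v8} — ¬v8 is true.
  22. {¬v1, ¬v4} — ¬v1 is true.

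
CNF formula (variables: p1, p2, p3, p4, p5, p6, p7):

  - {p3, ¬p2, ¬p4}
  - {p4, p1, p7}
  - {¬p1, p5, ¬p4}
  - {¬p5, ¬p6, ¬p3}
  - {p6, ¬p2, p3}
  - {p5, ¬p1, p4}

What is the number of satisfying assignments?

Case analysis on p4 and p1:
  p4=T, p1=T: p7 free; 4 ways for (p2,p3,p5,p6) × 2^1 = 8.
  p4=T, p1=F: p7 free; 10 ways for (p2,p3,p5,p6) × 2^1 = 20.
  p4=F, p1=T: p7 free; 5 ways for (p2,p3,p5,p6) × 2^1 = 10.
  p4=F, p1=F: 12 of the 32 assignments to (p2,p3,p5,p6,p7) work.
Total: 8 + 20 + 10 + 12 = 50.

50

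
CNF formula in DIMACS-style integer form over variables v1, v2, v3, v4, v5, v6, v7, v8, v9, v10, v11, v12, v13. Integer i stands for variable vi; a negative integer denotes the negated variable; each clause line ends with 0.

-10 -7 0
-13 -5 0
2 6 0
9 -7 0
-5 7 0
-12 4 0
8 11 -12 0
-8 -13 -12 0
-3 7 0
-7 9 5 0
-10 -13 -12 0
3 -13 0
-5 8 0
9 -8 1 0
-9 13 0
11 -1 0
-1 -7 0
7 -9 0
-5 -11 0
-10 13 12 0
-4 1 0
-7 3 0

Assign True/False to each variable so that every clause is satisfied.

Pure literal: v2 appears only positively; assign v2 = True.
v6 occurs only positively in the remaining clauses — set v6 = True.
Set v1 = False and propagate.
  then v4 is forced to False.
  then v12 is forced to False.
Try v3 = True.
  then v7 is forced to True.
  then v10 is forced to False.
  then v9 is forced to True.
  then v13 is forced to True.
  then v5 is forced to False.
v8, v11 are now unconstrained; take v8 = True, v11 = True.
Check each clause:
  1. (NOT v7 OR NOT v10) — NOT v10 is true.
  2. (NOT v5 OR NOT v13) — NOT v5 is true.
  3. (v2 OR v6) — v2 is true.
  4. (v9 OR NOT v7) — v9 is true.
  5. (NOT v5 OR v7) — NOT v5 is true.
  6. (NOT v12 OR v4) — NOT v12 is true.
  7. (v8 OR v11 OR NOT v12) — v8 is true.
  8. (NOT v13 OR NOT v12 OR NOT v8) — NOT v12 is true.
  9. (v7 OR NOT v3) — v7 is true.
  10. (v9 OR NOT v7 OR v5) — v9 is true.
  11. (NOT v12 OR NOT v10 OR NOT v13) — NOT v12 is true.
  12. (NOT v13 OR v3) — v3 is true.
  13. (v8 OR NOT v5) — v8 is true.
  14. (NOT v8 OR v1 OR v9) — v9 is true.
  15. (NOT v9 OR v13) — v13 is true.
  16. (NOT v1 OR v11) — v11 is true.
  17. (NOT v1 OR NOT v7) — NOT v1 is true.
  18. (NOT v9 OR v7) — v7 is true.
  19. (NOT v11 OR NOT v5) — NOT v5 is true.
  20. (v12 OR v13 OR NOT v10) — v13 is true.
  21. (NOT v4 OR v1) — NOT v4 is true.
  22. (v3 OR NOT v7) — v3 is true.

v1=F, v2=T, v3=T, v4=F, v5=F, v6=T, v7=T, v8=T, v9=T, v10=F, v11=T, v12=F, v13=T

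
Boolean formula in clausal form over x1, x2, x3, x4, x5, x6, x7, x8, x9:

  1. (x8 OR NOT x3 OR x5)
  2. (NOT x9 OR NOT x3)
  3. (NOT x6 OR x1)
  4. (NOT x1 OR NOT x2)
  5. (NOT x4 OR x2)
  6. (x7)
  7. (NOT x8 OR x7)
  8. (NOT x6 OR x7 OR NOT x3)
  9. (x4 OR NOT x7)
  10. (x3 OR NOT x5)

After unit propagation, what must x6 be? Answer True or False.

False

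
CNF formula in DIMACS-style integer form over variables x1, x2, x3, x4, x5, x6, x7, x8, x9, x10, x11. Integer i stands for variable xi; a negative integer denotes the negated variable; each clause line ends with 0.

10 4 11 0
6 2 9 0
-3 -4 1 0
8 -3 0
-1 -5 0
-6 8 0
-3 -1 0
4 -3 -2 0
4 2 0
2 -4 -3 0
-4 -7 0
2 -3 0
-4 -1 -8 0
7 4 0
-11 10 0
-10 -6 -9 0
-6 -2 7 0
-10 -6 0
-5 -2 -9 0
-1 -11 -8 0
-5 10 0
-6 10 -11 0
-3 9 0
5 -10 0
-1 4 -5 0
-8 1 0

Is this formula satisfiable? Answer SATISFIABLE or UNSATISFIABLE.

Pure literal: x3 appears only negated; assign x3 = False.
Try x1 = True.
  then x5 is forced to False.
  then x10 is forced to False.
  then x11 is forced to False.
  then x4 is forced to True.
  then x7 is forced to False.
  then x8 is forced to False.
  then x6 is forced to False.
For the remaining variables, x2 = True, x9 = False works.
So x1 = 1, x2 = 1, x3 = 0, x4 = 1, x5 = 0, x6 = 0, x7 = 0, x8 = 0, x9 = 0, x10 = 0, x11 = 0 is a satisfying assignment.

SATISFIABLE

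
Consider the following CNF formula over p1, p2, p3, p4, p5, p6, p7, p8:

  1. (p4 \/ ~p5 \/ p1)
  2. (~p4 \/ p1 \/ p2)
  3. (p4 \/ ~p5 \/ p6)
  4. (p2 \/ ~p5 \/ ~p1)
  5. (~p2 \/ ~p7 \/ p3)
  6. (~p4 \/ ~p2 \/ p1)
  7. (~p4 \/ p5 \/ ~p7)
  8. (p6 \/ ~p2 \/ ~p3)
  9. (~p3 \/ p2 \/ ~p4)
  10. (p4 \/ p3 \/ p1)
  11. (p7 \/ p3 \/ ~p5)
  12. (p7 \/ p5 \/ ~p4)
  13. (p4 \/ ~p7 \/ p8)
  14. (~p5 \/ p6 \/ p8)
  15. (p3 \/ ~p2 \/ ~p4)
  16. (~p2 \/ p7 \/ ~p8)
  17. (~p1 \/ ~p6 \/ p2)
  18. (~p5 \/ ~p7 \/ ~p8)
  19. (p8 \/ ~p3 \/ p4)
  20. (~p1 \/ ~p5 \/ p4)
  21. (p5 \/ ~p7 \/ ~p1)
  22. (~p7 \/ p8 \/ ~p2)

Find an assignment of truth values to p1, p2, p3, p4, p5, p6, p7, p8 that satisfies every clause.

p1 = 0, p2 = 0, p3 = 1, p4 = 0, p5 = 0, p6 = 0, p7 = 1, p8 = 1

Check each clause:
  1. (~p5 \/ p1 \/ p4) — ~p5 is true.
  2. (~p4 \/ p1 \/ p2) — ~p4 is true.
  3. (~p5 \/ p4 \/ p6) — ~p5 is true.
  4. (~p5 \/ p2 \/ ~p1) — ~p5 is true.
  5. (~p7 \/ p3 \/ ~p2) — p3 is true.
  6. (~p2 \/ p1 \/ ~p4) — ~p4 is true.
  7. (~p7 \/ ~p4 \/ p5) — ~p4 is true.
  8. (p6 \/ ~p3 \/ ~p2) — ~p2 is true.
  9. (p2 \/ ~p4 \/ ~p3) — ~p4 is true.
  10. (p1 \/ p3 \/ p4) — p3 is true.
  11. (~p5 \/ p3 \/ p7) — p3 is true.
  12. (p7 \/ p5 \/ ~p4) — ~p4 is true.
  13. (p8 \/ p4 \/ ~p7) — p8 is true.
  14. (p8 \/ p6 \/ ~p5) — p8 is true.
  15. (p3 \/ ~p2 \/ ~p4) — p3 is true.
  16. (p7 \/ ~p2 \/ ~p8) — ~p2 is true.
  17. (p2 \/ ~p6 \/ ~p1) — ~p6 is true.
  18. (~p7 \/ ~p5 \/ ~p8) — ~p5 is true.
  19. (p4 \/ ~p3 \/ p8) — p8 is true.
  20. (~p1 \/ ~p5 \/ p4) — ~p5 is true.
  21. (p5 \/ ~p1 \/ ~p7) — ~p1 is true.
  22. (~p2 \/ ~p7 \/ p8) — p8 is true.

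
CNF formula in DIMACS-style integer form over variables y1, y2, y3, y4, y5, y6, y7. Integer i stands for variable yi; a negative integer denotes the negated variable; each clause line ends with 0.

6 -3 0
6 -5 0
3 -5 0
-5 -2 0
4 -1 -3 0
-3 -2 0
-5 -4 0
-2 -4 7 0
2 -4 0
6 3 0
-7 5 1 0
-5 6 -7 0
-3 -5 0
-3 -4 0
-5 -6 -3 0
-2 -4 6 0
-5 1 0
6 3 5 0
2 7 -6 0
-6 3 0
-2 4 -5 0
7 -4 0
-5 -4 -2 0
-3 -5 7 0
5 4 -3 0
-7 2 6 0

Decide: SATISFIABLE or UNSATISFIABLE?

y5 = True:
  propagation gives y6=True, y3=True; an empty clause results — contradiction.
y5 = False:
  y3 = True:
    propagation gives y6=True, y2=False, y4=False; an empty clause results — contradiction.
  y3 = False:
    propagation gives y6=True; an empty clause results — contradiction.
Every branch closes, so no satisfying assignment exists.

UNSATISFIABLE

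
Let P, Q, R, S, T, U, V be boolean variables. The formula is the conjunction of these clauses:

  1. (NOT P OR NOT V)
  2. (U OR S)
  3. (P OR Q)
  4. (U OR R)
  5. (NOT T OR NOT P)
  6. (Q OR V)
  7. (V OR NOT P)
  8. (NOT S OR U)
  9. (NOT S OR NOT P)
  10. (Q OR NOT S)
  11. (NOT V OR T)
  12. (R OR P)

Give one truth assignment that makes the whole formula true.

P=False, Q=True, R=True, S=False, T=True, U=True, V=True

Q occurs only positively in the remaining clauses — set Q = True.
R occurs only positively in the remaining clauses — set R = True.
Set P = False and propagate.
Set S = False and propagate.
  then U is forced to True.
Set T = True and propagate.
V is now unconstrained; take V = True.
Every clause has at least one true literal under this assignment.
Check each clause:
  1. (NOT V OR NOT P) — NOT P is true.
  2. (U OR S) — U is true.
  3. (Q OR P) — Q is true.
  4. (U OR R) — R is true.
  5. (NOT P OR NOT T) — NOT P is true.
  6. (Q OR V) — Q is true.
  7. (V OR NOT P) — NOT P is true.
  8. (NOT S OR U) — NOT S is true.
  9. (NOT P OR NOT S) — NOT S is true.
  10. (NOT S OR Q) — Q is true.
  11. (NOT V OR T) — T is true.
  12. (R OR P) — R is true.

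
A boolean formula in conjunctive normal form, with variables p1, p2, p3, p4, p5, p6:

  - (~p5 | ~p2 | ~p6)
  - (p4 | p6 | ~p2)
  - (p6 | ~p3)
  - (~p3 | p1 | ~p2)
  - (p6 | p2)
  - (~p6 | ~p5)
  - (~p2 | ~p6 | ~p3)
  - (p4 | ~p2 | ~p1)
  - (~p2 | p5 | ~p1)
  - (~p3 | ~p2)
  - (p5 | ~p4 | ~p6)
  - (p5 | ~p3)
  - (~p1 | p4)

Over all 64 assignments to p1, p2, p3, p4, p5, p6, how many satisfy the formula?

5

Satisfying assignments:
  p1=0 p2=0 p3=0 p4=0 p5=0 p6=1
  p1=0 p2=1 p3=0 p4=0 p5=0 p6=1
  p1=0 p2=1 p3=0 p4=1 p5=0 p6=0
  p1=0 p2=1 p3=0 p4=1 p5=1 p6=0
  p1=1 p2=1 p3=0 p4=1 p5=1 p6=0
That's 5 in total.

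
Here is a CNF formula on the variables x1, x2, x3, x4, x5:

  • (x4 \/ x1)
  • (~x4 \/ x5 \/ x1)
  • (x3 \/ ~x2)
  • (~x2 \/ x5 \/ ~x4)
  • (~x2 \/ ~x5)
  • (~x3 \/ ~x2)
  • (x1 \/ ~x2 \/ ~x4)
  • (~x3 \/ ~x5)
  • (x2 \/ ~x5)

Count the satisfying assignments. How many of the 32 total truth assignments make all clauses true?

4

Satisfying assignments:
  x1=1 x2=0 x3=0 x4=0 x5=0
  x1=1 x2=0 x3=0 x4=1 x5=0
  x1=1 x2=0 x3=1 x4=0 x5=0
  x1=1 x2=0 x3=1 x4=1 x5=0
Count: 4.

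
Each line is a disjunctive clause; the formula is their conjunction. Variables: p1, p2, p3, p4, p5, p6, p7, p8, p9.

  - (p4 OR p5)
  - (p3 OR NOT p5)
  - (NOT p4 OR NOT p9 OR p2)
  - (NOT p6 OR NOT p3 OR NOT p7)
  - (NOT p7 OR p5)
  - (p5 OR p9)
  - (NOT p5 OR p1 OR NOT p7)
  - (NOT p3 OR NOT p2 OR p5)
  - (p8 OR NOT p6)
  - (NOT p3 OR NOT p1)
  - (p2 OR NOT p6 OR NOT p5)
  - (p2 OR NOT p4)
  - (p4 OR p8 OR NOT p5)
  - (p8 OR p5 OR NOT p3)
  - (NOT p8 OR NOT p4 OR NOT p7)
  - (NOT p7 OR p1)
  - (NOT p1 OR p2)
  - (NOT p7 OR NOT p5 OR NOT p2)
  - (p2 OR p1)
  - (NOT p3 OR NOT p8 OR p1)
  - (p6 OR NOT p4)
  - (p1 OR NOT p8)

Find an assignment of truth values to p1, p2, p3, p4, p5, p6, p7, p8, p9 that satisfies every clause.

p1=True  p2=True  p3=False  p4=True  p5=False  p6=True  p7=False  p8=True  p9=True

Check each clause:
  1. (p5 OR p4) — p4 is true.
  2. (p3 OR NOT p5) — NOT p5 is true.
  3. (NOT p4 OR NOT p9 OR p2) — p2 is true.
  4. (NOT p3 OR NOT p7 OR NOT p6) — NOT p7 is true.
  5. (NOT p7 OR p5) — NOT p7 is true.
  6. (p5 OR p9) — p9 is true.
  7. (NOT p5 OR p1 OR NOT p7) — p1 is true.
  8. (NOT p3 OR p5 OR NOT p2) — NOT p3 is true.
  9. (NOT p6 OR p8) — p8 is true.
  10. (NOT p3 OR NOT p1) — NOT p3 is true.
  11. (p2 OR NOT p6 OR NOT p5) — p2 is true.
  12. (p2 OR NOT p4) — p2 is true.
  13. (p4 OR NOT p5 OR p8) — p8 is true.
  14. (p8 OR p5 OR NOT p3) — p8 is true.
  15. (NOT p7 OR NOT p8 OR NOT p4) — NOT p7 is true.
  16. (p1 OR NOT p7) — NOT p7 is true.
  17. (NOT p1 OR p2) — p2 is true.
  18. (NOT p5 OR NOT p7 OR NOT p2) — NOT p7 is true.
  19. (p1 OR p2) — p1 is true.
  20. (NOT p8 OR NOT p3 OR p1) — p1 is true.
  21. (NOT p4 OR p6) — p6 is true.
  22. (NOT p8 OR p1) — p1 is true.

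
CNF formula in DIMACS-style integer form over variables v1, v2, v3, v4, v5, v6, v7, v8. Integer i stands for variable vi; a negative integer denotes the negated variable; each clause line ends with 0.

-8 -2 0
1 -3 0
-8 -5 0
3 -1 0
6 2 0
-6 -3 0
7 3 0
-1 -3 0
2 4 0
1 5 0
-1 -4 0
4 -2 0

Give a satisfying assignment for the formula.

v1=0, v2=1, v3=0, v4=1, v5=1, v6=1, v7=1, v8=0

Check each clause:
  1. {¬v2, ¬v8} — ¬v8 is true.
  2. {v1, ¬v3} — ¬v3 is true.
  3. {¬v5, ¬v8} — ¬v8 is true.
  4. {¬v1, v3} — ¬v1 is true.
  5. {v6, v2} — v2 is true.
  6. {¬v3, ¬v6} — ¬v3 is true.
  7. {v3, v7} — v7 is true.
  8. {¬v1, ¬v3} — ¬v3 is true.
  9. {v2, v4} — v2 is true.
  10. {v1, v5} — v5 is true.
  11. {¬v4, ¬v1} — ¬v1 is true.
  12. {v4, ¬v2} — v4 is true.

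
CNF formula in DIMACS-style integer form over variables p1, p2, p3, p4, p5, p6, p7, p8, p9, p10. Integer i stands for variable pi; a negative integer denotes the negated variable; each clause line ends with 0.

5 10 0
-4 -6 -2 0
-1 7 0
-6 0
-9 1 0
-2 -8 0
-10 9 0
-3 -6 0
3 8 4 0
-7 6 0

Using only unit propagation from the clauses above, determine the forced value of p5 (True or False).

True

(¬p6) stands alone — p6 = False.
From (p6 ∨ ¬p7) and p6 = False: p7 = False.
In (¬p1 ∨ p7), p7 is now false; ¬p1 must hold, so p1 = False.
In (p1 ∨ ¬p9), p1 is now false; ¬p9 must hold, so p9 = False.
(p9 ∨ ¬p10) with p9 = False leaves only ¬p10, so p10 = False.
In (p5 ∨ p10), p10 is now false; p5 must hold, so p5 = True.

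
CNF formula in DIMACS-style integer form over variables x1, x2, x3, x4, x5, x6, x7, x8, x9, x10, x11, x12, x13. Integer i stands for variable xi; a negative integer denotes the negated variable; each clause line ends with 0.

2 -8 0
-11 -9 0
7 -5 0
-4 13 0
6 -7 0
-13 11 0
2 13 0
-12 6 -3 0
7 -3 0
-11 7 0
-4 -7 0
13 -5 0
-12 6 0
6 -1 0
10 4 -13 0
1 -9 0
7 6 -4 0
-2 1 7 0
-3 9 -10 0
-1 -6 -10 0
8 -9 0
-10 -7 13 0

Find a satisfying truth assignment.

Pure literal: x3 appears only negated; assign x3 = False.
x5 occurs only negated in the remaining clauses — set x5 = False.
Branch on x1: take x1 = False.
  then x9 is forced to False.
The remaining clauses are satisfied by x2 = True, x4 = False, x6 = True, x7 = True, x8 = False, x10 = False, x11 = False, x12 = True, x13 = False.

x1 = 0, x2 = 1, x3 = 0, x4 = 0, x5 = 0, x6 = 1, x7 = 1, x8 = 0, x9 = 0, x10 = 0, x11 = 0, x12 = 1, x13 = 0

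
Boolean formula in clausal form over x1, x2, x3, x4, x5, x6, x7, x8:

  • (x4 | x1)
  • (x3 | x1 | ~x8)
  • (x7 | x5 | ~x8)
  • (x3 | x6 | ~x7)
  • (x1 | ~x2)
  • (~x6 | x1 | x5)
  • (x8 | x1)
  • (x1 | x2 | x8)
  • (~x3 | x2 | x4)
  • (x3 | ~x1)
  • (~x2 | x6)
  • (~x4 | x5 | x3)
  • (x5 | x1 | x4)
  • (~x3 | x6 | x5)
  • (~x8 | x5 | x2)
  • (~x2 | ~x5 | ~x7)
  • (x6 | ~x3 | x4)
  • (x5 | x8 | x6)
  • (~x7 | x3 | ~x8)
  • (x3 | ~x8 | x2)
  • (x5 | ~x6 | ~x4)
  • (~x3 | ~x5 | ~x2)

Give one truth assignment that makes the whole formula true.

Set x1 = True and propagate.
  then x3 is forced to True.
Branch on x2: take x2 = False.
  then x4 is forced to True.
Try x5 = True.
x6, x7, x8 are now unconstrained; take x6 = True, x7 = False, x8 = False.

x1=1  x2=0  x3=1  x4=1  x5=1  x6=1  x7=0  x8=0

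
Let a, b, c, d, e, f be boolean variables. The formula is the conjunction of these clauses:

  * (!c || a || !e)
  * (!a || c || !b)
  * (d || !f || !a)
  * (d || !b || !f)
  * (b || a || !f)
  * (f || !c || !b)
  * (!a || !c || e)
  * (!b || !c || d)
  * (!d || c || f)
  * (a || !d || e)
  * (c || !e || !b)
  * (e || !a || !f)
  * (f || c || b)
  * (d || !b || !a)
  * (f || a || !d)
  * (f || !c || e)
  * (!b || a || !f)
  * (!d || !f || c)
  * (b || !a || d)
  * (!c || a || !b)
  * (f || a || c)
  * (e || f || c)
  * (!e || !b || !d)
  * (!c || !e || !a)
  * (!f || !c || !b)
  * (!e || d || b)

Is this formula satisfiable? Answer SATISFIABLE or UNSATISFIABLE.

c = True:
  a = True:
    propagation gives e=True; an empty clause results — contradiction.
  a = False:
    propagation gives e=False, d=False, b=False, f=False; an empty clause results — contradiction.
c = False:
  f = True:
    propagation gives d=False, a=False, b=False; an empty clause results — contradiction.
  f = False:
    propagation gives d=False, b=True, a=False; an empty clause results — contradiction.
Every branch closes, so no satisfying assignment exists.

UNSATISFIABLE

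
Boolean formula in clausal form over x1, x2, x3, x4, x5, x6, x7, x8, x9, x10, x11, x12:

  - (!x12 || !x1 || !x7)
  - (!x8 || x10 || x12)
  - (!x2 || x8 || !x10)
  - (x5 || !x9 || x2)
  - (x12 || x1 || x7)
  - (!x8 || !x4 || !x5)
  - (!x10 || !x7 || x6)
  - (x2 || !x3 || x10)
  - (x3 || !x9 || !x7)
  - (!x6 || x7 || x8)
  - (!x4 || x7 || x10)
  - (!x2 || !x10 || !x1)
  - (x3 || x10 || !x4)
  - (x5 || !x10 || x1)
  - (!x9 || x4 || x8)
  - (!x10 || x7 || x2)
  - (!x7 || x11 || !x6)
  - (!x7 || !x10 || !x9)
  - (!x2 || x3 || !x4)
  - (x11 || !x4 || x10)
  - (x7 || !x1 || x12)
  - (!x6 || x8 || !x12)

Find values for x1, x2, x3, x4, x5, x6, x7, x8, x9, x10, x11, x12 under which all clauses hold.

Pure literal: x9 appears only negated; assign x9 = False.
Pure literal: x11 appears only positively; assign x11 = True.
Try x1 = False.
Try x2 = False.
Try x3 = False.
For the remaining variables, x4 = False, x5 = True, x6 = True, x7 = True, x8 = False, x10 = False, x12 = False works.
Every clause has at least one true literal under this assignment.

x1 = False  x2 = False  x3 = False  x4 = False  x5 = True  x6 = True  x7 = True  x8 = False  x9 = False  x10 = False  x11 = True  x12 = False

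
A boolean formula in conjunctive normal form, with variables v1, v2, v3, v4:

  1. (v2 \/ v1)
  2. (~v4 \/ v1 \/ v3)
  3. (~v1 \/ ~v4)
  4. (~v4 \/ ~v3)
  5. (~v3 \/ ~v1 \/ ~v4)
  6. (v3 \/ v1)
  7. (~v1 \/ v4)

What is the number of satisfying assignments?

The models are:
  v1=F v2=T v3=T v4=F
Count: 1.

1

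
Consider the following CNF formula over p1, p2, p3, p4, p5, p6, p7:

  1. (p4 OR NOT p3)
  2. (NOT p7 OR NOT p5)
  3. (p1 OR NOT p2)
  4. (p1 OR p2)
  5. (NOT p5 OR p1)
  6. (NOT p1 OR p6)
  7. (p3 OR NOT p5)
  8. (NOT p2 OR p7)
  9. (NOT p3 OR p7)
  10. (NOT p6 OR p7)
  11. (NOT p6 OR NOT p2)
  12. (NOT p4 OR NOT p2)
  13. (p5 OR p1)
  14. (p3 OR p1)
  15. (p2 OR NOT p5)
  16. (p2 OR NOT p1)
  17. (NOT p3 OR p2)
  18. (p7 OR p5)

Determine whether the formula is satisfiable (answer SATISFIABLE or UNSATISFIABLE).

p2 = True:
  propagation gives p1=True, p6=True; an empty clause results — contradiction.
p2 = False:
  propagation gives p1=True; an empty clause results — contradiction.
Every branch closes, so no satisfying assignment exists.

UNSATISFIABLE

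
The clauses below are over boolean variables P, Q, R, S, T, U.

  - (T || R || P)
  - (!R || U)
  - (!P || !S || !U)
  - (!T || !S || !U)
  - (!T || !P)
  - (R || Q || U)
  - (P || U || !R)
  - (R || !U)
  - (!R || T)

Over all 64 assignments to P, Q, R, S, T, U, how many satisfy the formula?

The models are:
  P=0 Q=0 R=1 S=0 T=1 U=1
  P=0 Q=1 R=0 S=0 T=1 U=0
  P=0 Q=1 R=0 S=1 T=1 U=0
  P=0 Q=1 R=1 S=0 T=1 U=1
  P=1 Q=1 R=0 S=0 T=0 U=0
  P=1 Q=1 R=0 S=1 T=0 U=0
That's 6 in total.

6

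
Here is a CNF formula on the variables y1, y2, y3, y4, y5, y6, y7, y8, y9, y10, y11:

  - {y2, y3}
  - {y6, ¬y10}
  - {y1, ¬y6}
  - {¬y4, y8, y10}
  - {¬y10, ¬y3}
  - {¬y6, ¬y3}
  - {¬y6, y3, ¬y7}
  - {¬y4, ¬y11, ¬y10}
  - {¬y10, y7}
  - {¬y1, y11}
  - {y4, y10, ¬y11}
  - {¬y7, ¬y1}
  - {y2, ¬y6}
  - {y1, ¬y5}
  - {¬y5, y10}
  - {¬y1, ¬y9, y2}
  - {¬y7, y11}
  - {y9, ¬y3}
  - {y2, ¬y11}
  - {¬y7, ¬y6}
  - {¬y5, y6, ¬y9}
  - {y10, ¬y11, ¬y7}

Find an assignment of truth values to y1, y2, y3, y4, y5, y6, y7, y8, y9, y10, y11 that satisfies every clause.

y1 = T, y2 = T, y3 = F, y4 = T, y5 = F, y6 = F, y7 = F, y8 = T, y9 = F, y10 = F, y11 = T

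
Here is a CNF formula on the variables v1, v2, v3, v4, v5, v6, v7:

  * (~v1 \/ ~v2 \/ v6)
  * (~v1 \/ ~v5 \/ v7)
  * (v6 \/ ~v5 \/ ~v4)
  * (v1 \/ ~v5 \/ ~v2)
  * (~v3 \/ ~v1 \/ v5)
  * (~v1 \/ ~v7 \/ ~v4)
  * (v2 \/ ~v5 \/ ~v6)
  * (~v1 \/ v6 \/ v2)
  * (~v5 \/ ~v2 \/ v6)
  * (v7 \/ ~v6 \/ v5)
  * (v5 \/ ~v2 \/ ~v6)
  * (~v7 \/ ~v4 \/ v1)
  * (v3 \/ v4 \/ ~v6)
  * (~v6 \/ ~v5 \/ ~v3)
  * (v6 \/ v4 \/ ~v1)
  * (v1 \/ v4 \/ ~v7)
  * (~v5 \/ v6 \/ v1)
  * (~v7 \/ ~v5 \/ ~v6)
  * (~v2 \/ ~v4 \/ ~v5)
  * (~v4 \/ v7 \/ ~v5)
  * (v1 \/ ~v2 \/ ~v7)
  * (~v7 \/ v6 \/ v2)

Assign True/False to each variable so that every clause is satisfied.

v1=0, v2=0, v3=1, v4=1, v5=0, v6=0, v7=0

Check each clause:
  1. (~v2 \/ ~v1 \/ v6) — ~v1 is true.
  2. (v7 \/ ~v5 \/ ~v1) — ~v5 is true.
  3. (~v4 \/ ~v5 \/ v6) — ~v5 is true.
  4. (~v2 \/ v1 \/ ~v5) — ~v5 is true.
  5. (~v1 \/ v5 \/ ~v3) — ~v1 is true.
  6. (~v1 \/ ~v4 \/ ~v7) — ~v7 is true.
  7. (v2 \/ ~v5 \/ ~v6) — ~v6 is true.
  8. (v6 \/ ~v1 \/ v2) — ~v1 is true.
  9. (~v2 \/ ~v5 \/ v6) — ~v5 is true.
  10. (v7 \/ ~v6 \/ v5) — ~v6 is true.
  11. (~v6 \/ ~v2 \/ v5) — ~v6 is true.
  12. (~v7 \/ v1 \/ ~v4) — ~v7 is true.
  13. (v4 \/ v3 \/ ~v6) — ~v6 is true.
  14. (~v6 \/ ~v3 \/ ~v5) — ~v6 is true.
  15. (v6 \/ v4 \/ ~v1) — v4 is true.
  16. (v1 \/ ~v7 \/ v4) — ~v7 is true.
  17. (v1 \/ v6 \/ ~v5) — ~v5 is true.
  18. (~v7 \/ ~v5 \/ ~v6) — ~v7 is true.
  19. (~v2 \/ ~v4 \/ ~v5) — ~v5 is true.
  20. (v7 \/ ~v5 \/ ~v4) — ~v5 is true.
  21. (v1 \/ ~v2 \/ ~v7) — ~v7 is true.
  22. (v6 \/ v2 \/ ~v7) — ~v7 is true.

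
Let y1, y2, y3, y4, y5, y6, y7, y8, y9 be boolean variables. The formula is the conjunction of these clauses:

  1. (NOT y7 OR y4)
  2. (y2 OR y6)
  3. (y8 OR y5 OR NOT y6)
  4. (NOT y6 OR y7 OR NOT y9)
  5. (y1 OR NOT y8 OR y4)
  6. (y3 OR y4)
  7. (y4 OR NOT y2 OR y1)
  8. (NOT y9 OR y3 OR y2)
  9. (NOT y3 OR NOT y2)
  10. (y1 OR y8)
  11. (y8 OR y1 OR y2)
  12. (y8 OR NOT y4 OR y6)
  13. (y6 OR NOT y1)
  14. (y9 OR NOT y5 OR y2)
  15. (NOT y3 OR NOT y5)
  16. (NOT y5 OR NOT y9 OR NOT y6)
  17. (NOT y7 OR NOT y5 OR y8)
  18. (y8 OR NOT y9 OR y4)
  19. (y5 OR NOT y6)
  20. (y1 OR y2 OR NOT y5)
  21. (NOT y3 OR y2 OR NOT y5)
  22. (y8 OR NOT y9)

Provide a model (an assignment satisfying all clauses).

y1=False, y2=True, y3=False, y4=True, y5=True, y6=True, y7=True, y8=True, y9=False

Try y1 = False.
  then y8 is forced to True.
  then y4 is forced to True.
Set y2 = True and propagate.
  then y3 is forced to False.
For the remaining variables, y5 = True, y6 = True, y7 = True, y9 = False works.
Every clause has at least one true literal under this assignment.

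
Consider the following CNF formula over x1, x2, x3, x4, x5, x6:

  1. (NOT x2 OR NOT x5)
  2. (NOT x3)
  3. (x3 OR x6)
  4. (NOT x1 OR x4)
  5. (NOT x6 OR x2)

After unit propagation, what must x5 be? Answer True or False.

Unit clause (NOT x3) sets x3 = False.
In (x3 OR x6), x3 is now false; x6 must hold, so x6 = True.
From (NOT x6 OR x2) and x6 = True: x2 = True.
(NOT x5 OR NOT x2) with x2 = True leaves only NOT x5, so x5 = False.

False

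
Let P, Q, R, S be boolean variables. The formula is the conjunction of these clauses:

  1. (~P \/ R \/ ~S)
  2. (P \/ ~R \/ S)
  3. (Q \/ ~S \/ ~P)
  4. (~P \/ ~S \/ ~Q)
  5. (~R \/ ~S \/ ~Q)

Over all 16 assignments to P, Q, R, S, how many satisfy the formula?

Split on S, then P.
  S=T, P=T: a clause becomes empty — 0.
  S=T, P=F: remaining (Q,R) ∈ {(F,F); (F,T); (T,F)} — 3.
  S=F, P=T: remaining (Q,R) ∈ {(F,F); (F,T); (T,F); (T,T)} — 4.
  S=F, P=F: remaining (Q,R) ∈ {(F,F); (T,F)} — 2.
Total: 0 + 3 + 4 + 2 = 9.

9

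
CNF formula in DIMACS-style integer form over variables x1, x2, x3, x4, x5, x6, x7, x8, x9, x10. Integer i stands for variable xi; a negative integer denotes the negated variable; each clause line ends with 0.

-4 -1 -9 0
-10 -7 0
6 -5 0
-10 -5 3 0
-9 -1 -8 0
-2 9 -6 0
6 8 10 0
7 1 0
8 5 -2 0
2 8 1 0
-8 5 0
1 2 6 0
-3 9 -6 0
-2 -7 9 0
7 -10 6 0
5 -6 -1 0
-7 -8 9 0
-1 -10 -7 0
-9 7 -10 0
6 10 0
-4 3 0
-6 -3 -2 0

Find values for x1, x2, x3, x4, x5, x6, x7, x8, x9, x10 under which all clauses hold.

x1=0, x2=1, x3=0, x4=0, x5=1, x6=1, x7=1, x8=0, x9=1, x10=0

x4 occurs only negated in the remaining clauses — set x4 = False.
Try x1 = False.
  then x7 is forced to True.
  then x10 is forced to False.
  then x6 is forced to True.
For the remaining variables, x2 = True, x3 = False, x5 = True, x8 = False, x9 = True works.
Check each clause:
  1. (~x1 \/ ~x4 \/ ~x9) — ~x4 is true.
  2. (~x10 \/ ~x7) — ~x10 is true.
  3. (x6 \/ ~x5) — x6 is true.
  4. (~x10 \/ x3 \/ ~x5) — ~x10 is true.
  5. (~x9 \/ ~x8 \/ ~x1) — ~x8 is true.
  6. (~x2 \/ x9 \/ ~x6) — x9 is true.
  7. (x8 \/ x10 \/ x6) — x6 is true.
  8. (x1 \/ x7) — x7 is true.
  9. (~x2 \/ x5 \/ x8) — x5 is true.
  10. (x1 \/ x2 \/ x8) — x2 is true.
  11. (x5 \/ ~x8) — ~x8 is true.
  12. (x1 \/ x2 \/ x6) — x2 is true.
  13. (x9 \/ ~x3 \/ ~x6) — x9 is true.
  14. (x9 \/ ~x2 \/ ~x7) — x9 is true.
  15. (~x10 \/ x7 \/ x6) — ~x10 is true.
  16. (x5 \/ ~x6 \/ ~x1) — x5 is true.
  17. (x9 \/ ~x8 \/ ~x7) — ~x8 is true.
  18. (~x7 \/ ~x10 \/ ~x1) — ~x1 is true.
  19. (~x9 \/ x7 \/ ~x10) — x7 is true.
  20. (x6 \/ x10) — x6 is true.
  21. (~x4 \/ x3) — ~x4 is true.
  22. (~x3 \/ ~x6 \/ ~x2) — ~x3 is true.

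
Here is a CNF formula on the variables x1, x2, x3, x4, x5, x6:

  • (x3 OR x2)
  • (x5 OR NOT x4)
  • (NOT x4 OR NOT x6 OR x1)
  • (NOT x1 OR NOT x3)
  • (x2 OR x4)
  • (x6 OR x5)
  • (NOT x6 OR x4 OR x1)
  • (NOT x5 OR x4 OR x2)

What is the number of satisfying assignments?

10

Split on x4, then x1.
  x4=T, x1=T: remaining (x2,x3,x5,x6) ∈ {(T,F,T,F); (T,F,T,T)} — 2.
  x4=T, x1=F: remaining (x2,x3,x5,x6) ∈ {(F,T,T,F); (T,F,T,F); (T,T,T,F)} — 3.
  x4=F, x1=T: remaining (x2,x3,x5,x6) ∈ {(T,F,F,T); (T,F,T,F); (T,F,T,T)} — 3.
  x4=F, x1=F: remaining (x2,x3,x5,x6) ∈ {(T,F,T,F); (T,T,T,F)} — 2.
Total: 2 + 3 + 3 + 2 = 10.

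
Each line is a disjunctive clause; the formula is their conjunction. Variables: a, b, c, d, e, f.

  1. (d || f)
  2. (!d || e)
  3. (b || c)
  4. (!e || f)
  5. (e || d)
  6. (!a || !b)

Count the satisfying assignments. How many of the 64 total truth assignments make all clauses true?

8

Satisfying assignments:
  a=F b=F c=T d=F e=T f=T
  a=F b=F c=T d=T e=T f=T
  a=F b=T c=F d=F e=T f=T
  a=F b=T c=F d=T e=T f=T
  a=F b=T c=T d=F e=T f=T
  a=F b=T c=T d=T e=T f=T
  a=T b=F c=T d=F e=T f=T
  a=T b=F c=T d=T e=T f=T
That's 8 in total.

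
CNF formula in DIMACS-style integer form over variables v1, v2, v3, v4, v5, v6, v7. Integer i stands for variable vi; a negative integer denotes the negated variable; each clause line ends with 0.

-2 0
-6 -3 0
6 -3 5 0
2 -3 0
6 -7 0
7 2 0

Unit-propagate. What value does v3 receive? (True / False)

Unit clause (¬v2) sets v2 = False.
(v2 ∨ ¬v3): since v2 = False, the clause reduces to (¬v3). v3 = False.

False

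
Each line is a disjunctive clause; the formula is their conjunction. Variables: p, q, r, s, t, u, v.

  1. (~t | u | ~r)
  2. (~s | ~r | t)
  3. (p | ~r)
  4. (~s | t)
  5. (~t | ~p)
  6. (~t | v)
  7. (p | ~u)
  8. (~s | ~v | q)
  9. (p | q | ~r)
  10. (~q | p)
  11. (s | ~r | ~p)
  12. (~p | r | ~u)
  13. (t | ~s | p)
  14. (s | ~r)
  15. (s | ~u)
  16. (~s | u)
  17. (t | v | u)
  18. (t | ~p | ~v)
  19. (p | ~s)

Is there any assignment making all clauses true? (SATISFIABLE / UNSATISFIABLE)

Branch on p: take p = False.
  then r is forced to False.
  then u is forced to False.
  then q is forced to False.
  then s is forced to False.
Set t = False and propagate.
  then v is forced to True.
Every clause has at least one true literal under this assignment.
So p=0  q=0  r=0  s=0  t=0  u=0  v=1 is a satisfying assignment.

SATISFIABLE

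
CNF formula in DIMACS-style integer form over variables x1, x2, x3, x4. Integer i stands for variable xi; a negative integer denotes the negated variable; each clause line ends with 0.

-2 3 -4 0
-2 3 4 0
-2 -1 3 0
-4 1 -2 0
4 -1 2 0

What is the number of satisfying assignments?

9

Case analysis on x2 and x4:
  x2=T, x4=T: remaining (x1,x3) ∈ {(T,T)} — 1.
  x2=T, x4=F: remaining (x1,x3) ∈ {(F,T); (T,T)} — 2.
  x2=F, x4=T: remaining (x1,x3) ∈ {(F,F); (F,T); (T,F); (T,T)} — 4.
  x2=F, x4=F: remaining (x1,x3) ∈ {(F,F); (F,T)} — 2.
Total: 1 + 2 + 4 + 2 = 9.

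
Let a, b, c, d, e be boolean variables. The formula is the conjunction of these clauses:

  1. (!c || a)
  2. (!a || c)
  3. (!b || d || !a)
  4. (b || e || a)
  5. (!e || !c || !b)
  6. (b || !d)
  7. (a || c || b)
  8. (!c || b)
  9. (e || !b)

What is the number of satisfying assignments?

2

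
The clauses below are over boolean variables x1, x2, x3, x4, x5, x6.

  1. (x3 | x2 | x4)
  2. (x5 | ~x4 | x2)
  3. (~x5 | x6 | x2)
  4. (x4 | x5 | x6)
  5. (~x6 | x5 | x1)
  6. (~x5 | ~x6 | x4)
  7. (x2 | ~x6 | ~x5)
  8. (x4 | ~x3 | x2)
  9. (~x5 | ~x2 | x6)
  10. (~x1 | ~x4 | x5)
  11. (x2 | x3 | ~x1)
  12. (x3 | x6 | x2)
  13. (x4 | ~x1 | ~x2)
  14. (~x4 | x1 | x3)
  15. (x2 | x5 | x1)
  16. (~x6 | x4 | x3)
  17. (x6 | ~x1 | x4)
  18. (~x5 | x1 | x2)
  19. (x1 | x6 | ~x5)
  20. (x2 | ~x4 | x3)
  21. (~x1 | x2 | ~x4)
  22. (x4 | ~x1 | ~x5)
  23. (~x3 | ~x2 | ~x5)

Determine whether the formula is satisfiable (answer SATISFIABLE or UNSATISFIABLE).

SATISFIABLE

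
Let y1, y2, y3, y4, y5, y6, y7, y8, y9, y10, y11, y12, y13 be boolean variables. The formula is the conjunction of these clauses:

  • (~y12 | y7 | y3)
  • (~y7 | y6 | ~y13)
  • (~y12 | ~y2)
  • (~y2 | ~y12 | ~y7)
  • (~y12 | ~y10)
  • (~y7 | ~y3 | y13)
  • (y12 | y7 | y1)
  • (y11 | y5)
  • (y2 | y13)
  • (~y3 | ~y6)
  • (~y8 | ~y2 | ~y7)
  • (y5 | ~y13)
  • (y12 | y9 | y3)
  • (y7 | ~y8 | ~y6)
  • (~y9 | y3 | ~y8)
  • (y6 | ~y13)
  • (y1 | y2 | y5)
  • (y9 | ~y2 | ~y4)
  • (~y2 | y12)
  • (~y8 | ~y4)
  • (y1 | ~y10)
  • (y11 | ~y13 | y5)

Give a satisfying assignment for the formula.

y1 = True, y2 = False, y3 = False, y4 = True, y5 = True, y6 = True, y7 = True, y8 = False, y9 = True, y10 = False, y11 = False, y12 = False, y13 = True

Check each clause:
  1. (y3 | ~y12 | y7) — ~y12 is true.
  2. (~y7 | ~y13 | y6) — y6 is true.
  3. (~y2 | ~y12) — ~y12 is true.
  4. (~y2 | ~y12 | ~y7) — ~y12 is true.
  5. (~y12 | ~y10) — ~y12 is true.
  6. (~y7 | ~y3 | y13) — ~y3 is true.
  7. (y7 | y12 | y1) — y1 is true.
  8. (y11 | y5) — y5 is true.
  9. (y2 | y13) — y13 is true.
  10. (~y3 | ~y6) — ~y3 is true.
  11. (~y2 | ~y8 | ~y7) — ~y8 is true.
  12. (~y13 | y5) — y5 is true.
  13. (y12 | y3 | y9) — y9 is true.
  14. (~y8 | y7 | ~y6) — ~y8 is true.
  15. (~y8 | ~y9 | y3) — ~y8 is true.
  16. (y6 | ~y13) — y6 is true.
  17. (y5 | y1 | y2) — y1 is true.
  18. (y9 | ~y2 | ~y4) — y9 is true.
  19. (y12 | ~y2) — ~y2 is true.
  20. (~y4 | ~y8) — ~y8 is true.
  21. (y1 | ~y10) — y1 is true.
  22. (y5 | y11 | ~y13) — y5 is true.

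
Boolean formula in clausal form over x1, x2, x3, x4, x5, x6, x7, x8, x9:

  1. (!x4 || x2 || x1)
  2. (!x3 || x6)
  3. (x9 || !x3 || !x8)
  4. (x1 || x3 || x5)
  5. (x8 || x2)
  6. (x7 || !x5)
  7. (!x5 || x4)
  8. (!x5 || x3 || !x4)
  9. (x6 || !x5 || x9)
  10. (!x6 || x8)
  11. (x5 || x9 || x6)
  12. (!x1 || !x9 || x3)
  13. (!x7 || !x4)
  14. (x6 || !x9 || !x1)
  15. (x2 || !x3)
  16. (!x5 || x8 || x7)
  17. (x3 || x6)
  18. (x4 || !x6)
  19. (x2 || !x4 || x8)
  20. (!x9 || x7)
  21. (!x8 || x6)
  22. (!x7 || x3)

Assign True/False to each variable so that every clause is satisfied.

x1=T, x2=F, x3=F, x4=T, x5=F, x6=T, x7=F, x8=T, x9=F

Check each clause:
  1. (x1 || x2 || !x4) — x1 is true.
  2. (x6 || !x3) — !x3 is true.
  3. (!x3 || !x8 || x9) — !x3 is true.
  4. (x5 || x3 || x1) — x1 is true.
  5. (x2 || x8) — x8 is true.
  6. (!x5 || x7) — !x5 is true.
  7. (!x5 || x4) — !x5 is true.
  8. (x3 || !x5 || !x4) — !x5 is true.
  9. (x6 || x9 || !x5) — !x5 is true.
  10. (x8 || !x6) — x8 is true.
  11. (x9 || x6 || x5) — x6 is true.
  12. (x3 || !x9 || !x1) — !x9 is true.
  13. (!x7 || !x4) — !x7 is true.
  14. (!x1 || !x9 || x6) — !x9 is true.
  15. (!x3 || x2) — !x3 is true.
  16. (!x5 || x8 || x7) — x8 is true.
  17. (x6 || x3) — x6 is true.
  18. (x4 || !x6) — x4 is true.
  19. (!x4 || x2 || x8) — x8 is true.
  20. (!x9 || x7) — !x9 is true.
  21. (x6 || !x8) — x6 is true.
  22. (!x7 || x3) — !x7 is true.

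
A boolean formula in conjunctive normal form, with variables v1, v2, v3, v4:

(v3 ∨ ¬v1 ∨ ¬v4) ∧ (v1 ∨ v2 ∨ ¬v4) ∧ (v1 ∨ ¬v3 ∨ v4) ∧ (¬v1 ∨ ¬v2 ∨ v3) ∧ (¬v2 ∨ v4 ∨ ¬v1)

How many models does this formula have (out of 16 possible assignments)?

Split on v1, then v4.
  v1=T, v4=T: remaining (v2,v3) ∈ {(F,T); (T,T)} — 2.
  v1=T, v4=F: remaining (v2,v3) ∈ {(F,F); (F,T)} — 2.
  v1=F, v4=T: remaining (v2,v3) ∈ {(T,F); (T,T)} — 2.
  v1=F, v4=F: remaining (v2,v3) ∈ {(F,F); (T,F)} — 2.
Total: 2 + 2 + 2 + 2 = 8.

8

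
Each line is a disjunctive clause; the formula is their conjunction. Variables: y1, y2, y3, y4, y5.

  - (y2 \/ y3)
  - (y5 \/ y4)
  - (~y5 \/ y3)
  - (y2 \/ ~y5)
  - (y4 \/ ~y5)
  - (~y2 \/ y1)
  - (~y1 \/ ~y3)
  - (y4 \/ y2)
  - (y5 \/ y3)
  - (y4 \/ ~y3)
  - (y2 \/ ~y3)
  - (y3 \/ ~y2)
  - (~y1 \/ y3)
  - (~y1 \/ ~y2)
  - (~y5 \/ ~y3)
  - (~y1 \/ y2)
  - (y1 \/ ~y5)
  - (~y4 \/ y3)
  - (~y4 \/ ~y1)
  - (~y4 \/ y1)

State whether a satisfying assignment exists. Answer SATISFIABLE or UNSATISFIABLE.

UNSATISFIABLE

y3 = True:
  propagation gives y1=False, y2=False; an empty clause results — contradiction.
y3 = False:
  propagation gives y2=True; an empty clause results — contradiction.
Every branch closes, so no satisfying assignment exists.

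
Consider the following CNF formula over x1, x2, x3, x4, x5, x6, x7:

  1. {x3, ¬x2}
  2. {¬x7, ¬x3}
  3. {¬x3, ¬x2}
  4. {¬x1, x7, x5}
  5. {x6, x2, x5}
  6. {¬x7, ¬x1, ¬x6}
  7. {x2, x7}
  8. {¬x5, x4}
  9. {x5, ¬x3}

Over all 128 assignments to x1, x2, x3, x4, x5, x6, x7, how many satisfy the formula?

Satisfying assignments:
  x1=F x2=F x3=F x4=F x5=F x6=T x7=T
  x1=F x2=F x3=F x4=T x5=F x6=T x7=T
  x1=F x2=F x3=F x4=T x5=T x6=F x7=T
  x1=F x2=F x3=F x4=T x5=T x6=T x7=T
  x1=T x2=F x3=F x4=T x5=T x6=F x7=T
Count: 5.

5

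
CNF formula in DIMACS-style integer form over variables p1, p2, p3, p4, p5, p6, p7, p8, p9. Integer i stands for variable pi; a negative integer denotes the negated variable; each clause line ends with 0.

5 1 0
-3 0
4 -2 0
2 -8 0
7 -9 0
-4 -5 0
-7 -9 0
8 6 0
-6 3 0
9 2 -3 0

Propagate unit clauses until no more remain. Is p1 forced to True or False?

True

Unit clause (~p3) sets p3 = False.
(~p6 | p3): since p3 = False, the clause reduces to (~p6). p6 = False.
(p8 | p6) with p6 = False leaves only p8, so p8 = True.
From (p2 | ~p8) and p8 = True: p2 = True.
From (~p2 | p4) and p2 = True: p4 = True.
From (~p4 | ~p5) and p4 = True: p5 = False.
(p5 | p1) with p5 = False leaves only p1, so p1 = True.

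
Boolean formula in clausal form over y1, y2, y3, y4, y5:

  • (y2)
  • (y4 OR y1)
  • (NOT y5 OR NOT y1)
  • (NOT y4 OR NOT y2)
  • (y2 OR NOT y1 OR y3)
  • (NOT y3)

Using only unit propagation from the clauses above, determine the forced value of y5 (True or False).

False

(y2) is a unit clause: y2 = True.
In (NOT y2 OR NOT y4), NOT y2 is now false; NOT y4 must hold, so y4 = False.
In (y1 OR y4), y4 is now false; y1 must hold, so y1 = True.
In (NOT y5 OR NOT y1), NOT y1 is now false; NOT y5 must hold, so y5 = False.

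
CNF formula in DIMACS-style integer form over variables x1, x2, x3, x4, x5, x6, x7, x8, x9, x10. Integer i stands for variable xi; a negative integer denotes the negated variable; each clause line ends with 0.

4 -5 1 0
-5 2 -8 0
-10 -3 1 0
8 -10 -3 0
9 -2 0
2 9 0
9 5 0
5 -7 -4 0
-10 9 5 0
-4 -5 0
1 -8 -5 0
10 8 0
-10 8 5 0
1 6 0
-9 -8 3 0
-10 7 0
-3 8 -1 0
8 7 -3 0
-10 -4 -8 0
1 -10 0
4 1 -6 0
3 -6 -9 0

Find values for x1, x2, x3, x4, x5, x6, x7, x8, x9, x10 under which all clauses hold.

x1=1, x2=1, x3=1, x4=0, x5=1, x6=1, x7=0, x8=1, x9=1, x10=0

Branch on x1: take x1 = True.
Branch on x2: take x2 = True.
  then x9 is forced to True.
The remaining clauses are satisfied by x3 = True, x4 = False, x5 = True, x6 = True, x7 = False, x8 = True, x10 = False.
Every clause has at least one true literal under this assignment.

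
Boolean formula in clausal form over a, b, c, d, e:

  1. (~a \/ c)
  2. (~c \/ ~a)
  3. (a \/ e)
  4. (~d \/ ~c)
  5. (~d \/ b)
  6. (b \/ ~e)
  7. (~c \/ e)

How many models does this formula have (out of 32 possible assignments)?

3

The models are:
  a=0 b=1 c=0 d=0 e=1
  a=0 b=1 c=0 d=1 e=1
  a=0 b=1 c=1 d=0 e=1
That's 3 in total.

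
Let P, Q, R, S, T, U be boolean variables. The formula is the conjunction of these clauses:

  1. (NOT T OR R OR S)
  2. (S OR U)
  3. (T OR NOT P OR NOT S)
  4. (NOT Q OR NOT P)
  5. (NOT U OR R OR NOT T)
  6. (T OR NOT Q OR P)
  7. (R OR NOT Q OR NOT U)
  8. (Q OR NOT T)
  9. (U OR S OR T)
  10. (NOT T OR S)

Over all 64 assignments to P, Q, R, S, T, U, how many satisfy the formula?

11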